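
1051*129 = 135579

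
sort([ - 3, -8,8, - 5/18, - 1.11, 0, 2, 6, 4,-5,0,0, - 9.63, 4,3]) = [-9.63, - 8,-5,-3,-1.11 , - 5/18 , 0, 0,  0, 2,3,4,4,  6 , 8]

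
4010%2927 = 1083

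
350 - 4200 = - 3850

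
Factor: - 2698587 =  - 3^2 * 299843^1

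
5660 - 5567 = 93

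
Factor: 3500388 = 2^2*3^3*32411^1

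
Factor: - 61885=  - 5^1* 12377^1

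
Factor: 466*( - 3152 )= - 2^5*197^1*233^1 = - 1468832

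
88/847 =8/77= 0.10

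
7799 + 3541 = 11340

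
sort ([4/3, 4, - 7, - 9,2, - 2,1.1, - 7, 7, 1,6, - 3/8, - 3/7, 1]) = [ - 9 , - 7, - 7 , - 2  , - 3/7 , - 3/8,1, 1 , 1.1, 4/3, 2, 4,6,7 ]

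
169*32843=5550467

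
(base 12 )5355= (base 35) 7g2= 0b10001110110001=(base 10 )9137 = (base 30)A4H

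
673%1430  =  673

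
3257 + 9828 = 13085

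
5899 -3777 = 2122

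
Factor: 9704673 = 3^2*11^1*61^1*1607^1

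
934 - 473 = 461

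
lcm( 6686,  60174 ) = 60174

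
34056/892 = 38+ 40/223 = 38.18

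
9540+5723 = 15263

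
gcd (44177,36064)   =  7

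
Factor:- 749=-7^1*107^1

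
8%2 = 0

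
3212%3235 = 3212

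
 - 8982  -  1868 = -10850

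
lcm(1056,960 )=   10560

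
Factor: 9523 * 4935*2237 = 3^1*5^1*7^1*47^1*89^1*107^1*2237^1 = 105130063185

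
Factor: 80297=7^1*11471^1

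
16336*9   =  147024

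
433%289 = 144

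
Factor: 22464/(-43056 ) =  - 12/23=- 2^2 * 3^1 * 23^( - 1)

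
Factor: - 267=  -  3^1*89^1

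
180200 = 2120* 85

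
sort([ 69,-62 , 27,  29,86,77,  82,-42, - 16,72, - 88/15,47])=[ - 62, - 42, - 16, - 88/15,27, 29,47 , 69 , 72,  77, 82,86]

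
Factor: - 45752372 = -2^2*17^1*29^1 * 23201^1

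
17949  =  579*31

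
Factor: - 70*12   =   - 2^3*3^1  *  5^1*7^1 = -  840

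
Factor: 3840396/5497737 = 2^2*131^1*349^1*389^( - 1 )*673^ ( - 1) = 182876/261797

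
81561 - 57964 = 23597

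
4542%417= 372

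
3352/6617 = 3352/6617=0.51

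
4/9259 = 4/9259 =0.00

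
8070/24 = 1345/4 = 336.25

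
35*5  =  175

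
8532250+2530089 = 11062339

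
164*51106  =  8381384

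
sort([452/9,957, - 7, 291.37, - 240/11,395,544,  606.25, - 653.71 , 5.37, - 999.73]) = [ - 999.73, - 653.71, - 240/11, - 7 , 5.37,452/9,291.37,395,544 , 606.25,957]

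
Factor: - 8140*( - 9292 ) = 2^4*5^1*11^1*23^1*37^1*101^1 = 75636880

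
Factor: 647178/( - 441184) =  - 2^( - 4)*3^1*7^1*17^( - 1)*19^1 =- 399/272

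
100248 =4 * 25062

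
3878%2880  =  998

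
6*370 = 2220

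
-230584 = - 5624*41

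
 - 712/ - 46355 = 712/46355 = 0.02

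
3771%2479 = 1292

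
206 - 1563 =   -  1357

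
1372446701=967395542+405051159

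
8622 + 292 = 8914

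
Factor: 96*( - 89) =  - 8544  =  - 2^5*3^1*89^1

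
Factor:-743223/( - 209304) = 2^ ( - 3)*3^( - 3 )*13^1*59^1= 767/216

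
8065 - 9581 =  - 1516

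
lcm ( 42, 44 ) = 924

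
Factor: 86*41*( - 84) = -296184  =  - 2^3*3^1*7^1*41^1*43^1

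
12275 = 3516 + 8759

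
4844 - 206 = 4638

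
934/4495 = 934/4495 = 0.21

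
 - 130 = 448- 578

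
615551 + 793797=1409348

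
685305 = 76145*9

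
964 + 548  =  1512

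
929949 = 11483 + 918466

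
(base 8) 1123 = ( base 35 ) H0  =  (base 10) 595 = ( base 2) 1001010011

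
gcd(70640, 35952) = 16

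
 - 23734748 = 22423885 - 46158633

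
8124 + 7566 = 15690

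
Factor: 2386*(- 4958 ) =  - 11829788=- 2^2*37^1*67^1*1193^1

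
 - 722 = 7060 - 7782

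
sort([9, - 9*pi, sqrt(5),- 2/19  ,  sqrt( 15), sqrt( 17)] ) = [ - 9*pi, - 2/19, sqrt(5 ) , sqrt(15),  sqrt( 17),9] 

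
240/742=120/371 = 0.32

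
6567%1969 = 660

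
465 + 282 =747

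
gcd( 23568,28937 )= 1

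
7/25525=7/25525 = 0.00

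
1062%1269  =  1062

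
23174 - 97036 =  - 73862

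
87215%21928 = 21431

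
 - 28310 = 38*(  -  745 ) 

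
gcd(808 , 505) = 101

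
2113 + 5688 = 7801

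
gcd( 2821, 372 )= 31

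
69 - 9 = 60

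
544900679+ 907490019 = 1452390698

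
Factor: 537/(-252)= - 179/84 = -2^( - 2 ) * 3^( - 1) * 7^( - 1)*179^1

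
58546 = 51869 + 6677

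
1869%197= 96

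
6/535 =6/535  =  0.01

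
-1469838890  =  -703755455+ - 766083435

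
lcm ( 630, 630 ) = 630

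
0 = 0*406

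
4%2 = 0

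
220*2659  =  584980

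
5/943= 5/943 = 0.01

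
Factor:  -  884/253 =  - 2^2*11^( - 1)* 13^1*17^1*23^ (-1)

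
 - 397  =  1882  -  2279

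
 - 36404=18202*( - 2 )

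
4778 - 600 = 4178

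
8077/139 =8077/139 = 58.11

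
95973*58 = 5566434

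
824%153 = 59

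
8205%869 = 384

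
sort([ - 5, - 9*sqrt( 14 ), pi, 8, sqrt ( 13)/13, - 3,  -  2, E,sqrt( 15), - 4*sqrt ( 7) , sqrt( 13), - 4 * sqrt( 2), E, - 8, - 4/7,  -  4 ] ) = [ - 9 * sqrt( 14), - 4* sqrt( 7 ) , - 8 ,-4*sqrt(2),- 5, - 4,  -  3, - 2 , - 4/7, sqrt( 13)/13,E, E,pi, sqrt(13),sqrt( 15), 8] 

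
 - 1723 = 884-2607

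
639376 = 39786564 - 39147188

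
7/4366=7/4366=0.00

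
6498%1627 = 1617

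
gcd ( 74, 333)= 37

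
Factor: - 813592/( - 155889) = 2^3*3^(-2) * 13^1*7823^1 *17321^( - 1 ) 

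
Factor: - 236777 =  - 97^1*2441^1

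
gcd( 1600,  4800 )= 1600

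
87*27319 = 2376753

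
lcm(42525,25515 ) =127575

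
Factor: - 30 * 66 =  - 1980= -2^2 * 3^2*5^1*11^1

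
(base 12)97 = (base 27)47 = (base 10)115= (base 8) 163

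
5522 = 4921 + 601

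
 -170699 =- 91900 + - 78799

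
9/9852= 3/3284  =  0.00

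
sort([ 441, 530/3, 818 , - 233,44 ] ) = [ - 233,44, 530/3,441, 818]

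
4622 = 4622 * 1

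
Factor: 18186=2^1*3^1*7^1*433^1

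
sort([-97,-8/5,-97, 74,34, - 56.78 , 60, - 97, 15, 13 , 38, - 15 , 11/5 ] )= [ - 97 ,-97, - 97,  -  56.78 , - 15,  -  8/5,  11/5,  13 , 15, 34,38,  60, 74]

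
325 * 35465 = 11526125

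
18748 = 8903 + 9845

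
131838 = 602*219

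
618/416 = 1 + 101/208 = 1.49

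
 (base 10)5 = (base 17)5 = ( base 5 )10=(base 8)5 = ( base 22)5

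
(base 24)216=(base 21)2e6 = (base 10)1182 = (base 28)1E6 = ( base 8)2236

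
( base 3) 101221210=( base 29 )9EB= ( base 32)7pi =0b1111100110010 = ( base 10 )7986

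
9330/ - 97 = -9330/97 = - 96.19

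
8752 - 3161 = 5591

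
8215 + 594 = 8809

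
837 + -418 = 419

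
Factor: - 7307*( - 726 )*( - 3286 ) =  - 17431842252 = -2^2 * 3^1*11^2 * 31^1 * 53^1 * 7307^1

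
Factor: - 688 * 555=  -  2^4*3^1*5^1*37^1*43^1 = - 381840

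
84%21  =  0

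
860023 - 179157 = 680866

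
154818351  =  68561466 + 86256885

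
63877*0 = 0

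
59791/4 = 14947+3/4 =14947.75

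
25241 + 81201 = 106442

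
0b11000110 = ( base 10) 198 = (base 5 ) 1243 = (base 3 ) 21100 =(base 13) 123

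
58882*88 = 5181616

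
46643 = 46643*1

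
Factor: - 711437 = - 711437^1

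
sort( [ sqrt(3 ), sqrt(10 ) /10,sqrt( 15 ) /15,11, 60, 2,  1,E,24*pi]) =[sqrt( 15)/15,sqrt( 10 ) /10,1  ,  sqrt (3 ), 2,E,11,60,24 *pi ]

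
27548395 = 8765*3143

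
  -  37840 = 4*( - 9460 ) 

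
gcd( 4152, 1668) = 12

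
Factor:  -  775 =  - 5^2*31^1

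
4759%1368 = 655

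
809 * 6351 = 5137959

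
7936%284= 268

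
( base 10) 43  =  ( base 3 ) 1121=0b101011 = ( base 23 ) 1k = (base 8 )53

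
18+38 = 56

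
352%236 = 116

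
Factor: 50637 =3^1*16879^1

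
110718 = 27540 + 83178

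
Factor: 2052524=2^2*513131^1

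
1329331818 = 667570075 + 661761743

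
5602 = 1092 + 4510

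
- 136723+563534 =426811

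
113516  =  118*962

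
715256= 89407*8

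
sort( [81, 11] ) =[ 11,81]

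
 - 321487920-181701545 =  - 503189465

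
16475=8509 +7966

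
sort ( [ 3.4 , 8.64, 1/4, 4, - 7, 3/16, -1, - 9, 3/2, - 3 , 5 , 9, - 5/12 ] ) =[ - 9, - 7,-3, -1, - 5/12, 3/16, 1/4, 3/2, 3.4, 4, 5,8.64, 9] 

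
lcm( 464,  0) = 0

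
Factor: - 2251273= -97^1*23209^1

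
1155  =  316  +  839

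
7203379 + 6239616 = 13442995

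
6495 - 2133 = 4362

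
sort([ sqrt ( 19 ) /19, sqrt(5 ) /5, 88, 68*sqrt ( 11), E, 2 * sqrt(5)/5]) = [sqrt( 19 ) /19,sqrt ( 5 )/5, 2*sqrt ( 5)/5,E, 88, 68*sqrt ( 11 )]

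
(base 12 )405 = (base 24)105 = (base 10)581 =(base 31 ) in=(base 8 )1105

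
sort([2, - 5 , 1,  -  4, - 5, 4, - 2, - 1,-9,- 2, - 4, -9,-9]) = [  -  9  ,- 9, - 9,-5, - 5,-4, - 4,  -  2, -2, - 1, 1 , 2, 4] 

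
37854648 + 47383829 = 85238477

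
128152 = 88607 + 39545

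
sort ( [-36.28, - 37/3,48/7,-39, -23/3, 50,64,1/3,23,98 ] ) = [-39, - 36.28,-37/3, - 23/3,1/3,48/7, 23,50  ,  64 , 98]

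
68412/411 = 22804/137 = 166.45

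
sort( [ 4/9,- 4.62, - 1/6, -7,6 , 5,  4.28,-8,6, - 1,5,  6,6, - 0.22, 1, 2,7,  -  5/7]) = [  -  8,-7, - 4.62, - 1, - 5/7 , - 0.22,-1/6,4/9,1 , 2,4.28, 5, 5,  6,6,6 , 6, 7 ]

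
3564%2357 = 1207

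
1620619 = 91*17809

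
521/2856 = 521/2856 = 0.18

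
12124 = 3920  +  8204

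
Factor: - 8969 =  - 8969^1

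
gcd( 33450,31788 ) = 6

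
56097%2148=249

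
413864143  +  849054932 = 1262919075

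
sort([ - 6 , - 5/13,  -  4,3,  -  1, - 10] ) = [ - 10, - 6, - 4, - 1, - 5/13,3] 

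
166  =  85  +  81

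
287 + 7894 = 8181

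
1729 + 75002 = 76731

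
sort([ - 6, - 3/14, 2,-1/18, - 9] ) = [ - 9, - 6 , - 3/14 ,- 1/18,2 ]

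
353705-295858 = 57847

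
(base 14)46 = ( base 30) 22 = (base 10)62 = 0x3e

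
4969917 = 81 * 61357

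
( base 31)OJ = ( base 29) Q9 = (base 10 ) 763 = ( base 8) 1373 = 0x2FB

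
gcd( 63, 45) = 9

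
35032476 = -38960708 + 73993184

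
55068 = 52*1059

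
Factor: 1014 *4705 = 4770870 = 2^1*3^1*5^1  *13^2 * 941^1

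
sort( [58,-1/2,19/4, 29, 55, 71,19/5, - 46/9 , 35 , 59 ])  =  [ - 46/9,-1/2,19/5,19/4, 29,35,55,  58  ,  59, 71 ]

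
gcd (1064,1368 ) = 152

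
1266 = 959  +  307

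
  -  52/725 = - 52/725= - 0.07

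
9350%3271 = 2808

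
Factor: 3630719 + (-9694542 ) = -173^1*35051^1 = - 6063823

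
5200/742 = 7  +  3/371  =  7.01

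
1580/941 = 1 + 639/941= 1.68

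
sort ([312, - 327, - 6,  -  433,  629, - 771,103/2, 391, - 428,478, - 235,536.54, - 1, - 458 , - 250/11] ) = [ -771, - 458, - 433,- 428, - 327,- 235, - 250/11,-6, - 1,103/2,312,391,478, 536.54,629 ]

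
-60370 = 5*(-12074) 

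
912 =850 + 62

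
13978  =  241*58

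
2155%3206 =2155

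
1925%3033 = 1925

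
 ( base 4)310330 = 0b110100111100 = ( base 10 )3388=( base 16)D3C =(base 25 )5ad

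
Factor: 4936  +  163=5099^1 = 5099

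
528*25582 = 13507296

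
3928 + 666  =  4594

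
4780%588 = 76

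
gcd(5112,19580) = 4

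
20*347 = 6940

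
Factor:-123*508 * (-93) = 5811012  =  2^2*3^2*31^1 * 41^1*127^1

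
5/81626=5/81626= 0.00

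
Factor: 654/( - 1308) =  - 2^( - 1)  =  - 1/2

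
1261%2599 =1261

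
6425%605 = 375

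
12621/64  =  197 +13/64= 197.20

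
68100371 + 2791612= 70891983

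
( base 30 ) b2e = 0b10011011110110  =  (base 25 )fno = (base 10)9974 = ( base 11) 7548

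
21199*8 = 169592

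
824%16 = 8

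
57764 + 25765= 83529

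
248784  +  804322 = 1053106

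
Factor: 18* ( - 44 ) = -2^3*3^2 * 11^1 = -792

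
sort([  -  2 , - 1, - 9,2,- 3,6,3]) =[-9,-3, - 2,- 1, 2,3,6] 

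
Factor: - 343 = -7^3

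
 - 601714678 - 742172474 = -1343887152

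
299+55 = 354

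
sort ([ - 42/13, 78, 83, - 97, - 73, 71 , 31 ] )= [ - 97, - 73, - 42/13,31 , 71,78, 83 ] 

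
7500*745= 5587500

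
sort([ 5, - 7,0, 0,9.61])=[ - 7,0,0, 5,9.61]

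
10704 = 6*1784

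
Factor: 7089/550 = 2^ ( - 1)*3^1*5^( - 2 )* 11^( - 1) *17^1*139^1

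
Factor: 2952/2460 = 6/5=2^1*3^1*5^(-1) 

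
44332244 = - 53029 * ( - 836)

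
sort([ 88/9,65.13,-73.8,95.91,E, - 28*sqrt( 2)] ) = [-73.8,-28*sqrt ( 2), E,88/9,65.13,95.91]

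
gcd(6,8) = 2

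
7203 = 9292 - 2089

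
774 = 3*258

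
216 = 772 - 556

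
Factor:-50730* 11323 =  -  2^1*3^1*5^1  *13^2*19^1*67^1 * 89^1  =  - 574415790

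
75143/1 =75143 = 75143.00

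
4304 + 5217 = 9521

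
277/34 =277/34 = 8.15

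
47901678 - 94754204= - 46852526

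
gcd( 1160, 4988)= 116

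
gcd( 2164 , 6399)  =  1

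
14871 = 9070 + 5801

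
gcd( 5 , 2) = 1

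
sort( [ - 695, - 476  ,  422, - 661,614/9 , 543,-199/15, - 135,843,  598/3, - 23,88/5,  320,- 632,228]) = [ - 695, - 661, - 632, - 476,  -  135,-23,-199/15, 88/5,614/9  ,  598/3,228,320  ,  422,543 , 843] 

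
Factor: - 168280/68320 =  - 2^(- 2) * 61^( - 1 ) * 601^1 =- 601/244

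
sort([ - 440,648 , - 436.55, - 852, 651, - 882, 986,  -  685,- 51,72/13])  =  [-882 , - 852,-685,- 440,-436.55 , - 51 , 72/13,648, 651,986]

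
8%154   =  8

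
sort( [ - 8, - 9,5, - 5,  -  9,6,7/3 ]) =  [ - 9, - 9,-8, - 5,  7/3,5,6]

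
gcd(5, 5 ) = 5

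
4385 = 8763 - 4378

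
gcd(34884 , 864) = 108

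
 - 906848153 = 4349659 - 911197812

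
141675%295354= 141675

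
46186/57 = 46186/57 = 810.28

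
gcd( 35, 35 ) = 35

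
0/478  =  0 = 0.00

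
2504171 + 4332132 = 6836303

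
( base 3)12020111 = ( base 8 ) 7354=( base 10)3820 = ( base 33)3gp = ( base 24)6f4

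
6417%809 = 754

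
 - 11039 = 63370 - 74409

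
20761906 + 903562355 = 924324261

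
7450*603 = 4492350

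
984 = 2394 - 1410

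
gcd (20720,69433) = 7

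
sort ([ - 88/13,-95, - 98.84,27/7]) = [ - 98.84, - 95, - 88/13,27/7 ] 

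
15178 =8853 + 6325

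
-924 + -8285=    - 9209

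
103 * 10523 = 1083869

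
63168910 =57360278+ 5808632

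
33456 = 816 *41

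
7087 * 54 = 382698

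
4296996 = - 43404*(-99 ) 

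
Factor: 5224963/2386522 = 2^( - 1)*1193261^( - 1)*5224963^1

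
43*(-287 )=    - 12341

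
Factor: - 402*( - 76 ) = 30552  =  2^3*3^1 * 19^1*67^1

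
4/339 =4/339 = 0.01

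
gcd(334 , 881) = 1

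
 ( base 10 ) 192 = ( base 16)c0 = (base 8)300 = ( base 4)3000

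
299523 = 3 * 99841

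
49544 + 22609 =72153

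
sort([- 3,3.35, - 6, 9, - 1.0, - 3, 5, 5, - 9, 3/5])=[ - 9, - 6, - 3, - 3  , - 1.0, 3/5,3.35,5, 5,9 ]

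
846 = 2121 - 1275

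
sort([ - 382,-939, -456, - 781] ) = [ - 939, - 781,-456, - 382] 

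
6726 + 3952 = 10678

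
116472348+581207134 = 697679482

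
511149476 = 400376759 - -110772717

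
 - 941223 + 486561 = -454662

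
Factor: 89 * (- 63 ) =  - 5607 = - 3^2*7^1 * 89^1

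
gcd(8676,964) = 964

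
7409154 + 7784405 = 15193559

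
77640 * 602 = 46739280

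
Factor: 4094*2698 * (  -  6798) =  - 2^3*3^1*11^1 * 19^1*23^1*71^1*89^1*103^1= -75088070376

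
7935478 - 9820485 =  - 1885007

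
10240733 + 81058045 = 91298778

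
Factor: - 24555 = - 3^1*5^1*1637^1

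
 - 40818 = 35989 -76807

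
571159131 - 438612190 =132546941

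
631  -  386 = 245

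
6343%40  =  23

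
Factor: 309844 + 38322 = 348166 = 2^1*7^1*13^1*1913^1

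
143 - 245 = -102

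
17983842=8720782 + 9263060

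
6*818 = 4908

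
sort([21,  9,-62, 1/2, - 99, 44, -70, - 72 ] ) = [ -99, - 72,  -  70, - 62 , 1/2, 9,21, 44]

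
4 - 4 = 0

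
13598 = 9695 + 3903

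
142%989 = 142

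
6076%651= 217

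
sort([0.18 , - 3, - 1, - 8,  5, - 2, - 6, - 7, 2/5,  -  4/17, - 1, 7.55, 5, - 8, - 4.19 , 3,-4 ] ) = [- 8, - 8, - 7, - 6, - 4.19,-4, - 3, - 2, - 1, - 1,-4/17, 0.18, 2/5, 3, 5, 5, 7.55]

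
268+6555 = 6823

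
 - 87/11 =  - 87/11 = -7.91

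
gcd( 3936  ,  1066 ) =82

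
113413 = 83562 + 29851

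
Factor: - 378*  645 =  - 243810 = - 2^1*3^4*5^1 * 7^1*43^1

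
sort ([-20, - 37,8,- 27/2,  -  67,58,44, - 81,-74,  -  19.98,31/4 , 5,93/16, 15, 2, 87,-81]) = [ - 81, - 81, - 74, - 67,-37, - 20,-19.98, - 27/2,2,5, 93/16 , 31/4,8,15 , 44,58, 87]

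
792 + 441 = 1233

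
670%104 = 46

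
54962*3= 164886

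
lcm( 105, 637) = 9555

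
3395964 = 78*43538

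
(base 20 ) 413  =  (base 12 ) B33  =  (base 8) 3127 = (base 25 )2EN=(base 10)1623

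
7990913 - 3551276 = 4439637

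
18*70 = 1260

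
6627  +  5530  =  12157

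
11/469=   11/469= 0.02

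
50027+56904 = 106931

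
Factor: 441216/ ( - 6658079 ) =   -  2^7 * 3^2*383^1*6658079^( -1 ) 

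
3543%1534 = 475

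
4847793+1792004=6639797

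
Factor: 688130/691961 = 2^1 * 5^1*19^(  -  1)*79^ ( - 1 )*461^( - 1)*68813^1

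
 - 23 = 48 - 71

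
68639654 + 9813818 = 78453472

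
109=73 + 36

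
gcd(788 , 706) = 2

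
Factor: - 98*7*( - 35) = 2^1*5^1*7^4= 24010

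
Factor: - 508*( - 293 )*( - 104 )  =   - 2^5*13^1*127^1*  293^1 = - 15479776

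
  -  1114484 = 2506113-3620597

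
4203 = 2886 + 1317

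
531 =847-316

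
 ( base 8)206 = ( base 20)6E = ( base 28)4M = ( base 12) b2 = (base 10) 134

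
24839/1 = 24839   =  24839.00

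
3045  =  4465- 1420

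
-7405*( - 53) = 392465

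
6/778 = 3/389 = 0.01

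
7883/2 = 3941+1/2  =  3941.50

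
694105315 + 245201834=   939307149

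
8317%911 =118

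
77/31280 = 77/31280 =0.00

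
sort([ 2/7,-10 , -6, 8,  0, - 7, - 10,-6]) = [-10, - 10, - 7,- 6, - 6,0,2/7,  8]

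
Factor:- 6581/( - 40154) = 2^( - 1)*17^( - 1)*1181^( - 1 )*6581^1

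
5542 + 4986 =10528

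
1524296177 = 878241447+646054730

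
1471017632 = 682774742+788242890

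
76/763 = 76/763 = 0.10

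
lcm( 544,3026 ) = 48416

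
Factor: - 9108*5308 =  - 48345264 = - 2^4*3^2*11^1 * 23^1*1327^1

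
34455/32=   1076+23/32 = 1076.72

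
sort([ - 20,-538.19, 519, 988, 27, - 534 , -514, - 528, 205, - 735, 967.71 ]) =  [ - 735, - 538.19 ,-534,-528, - 514, - 20, 27, 205 , 519, 967.71,988]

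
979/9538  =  979/9538 = 0.10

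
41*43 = 1763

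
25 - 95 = - 70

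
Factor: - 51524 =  - 2^2*11^1*1171^1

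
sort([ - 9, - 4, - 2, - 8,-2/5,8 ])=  [-9,-8 ,- 4, - 2, - 2/5, 8]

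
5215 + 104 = 5319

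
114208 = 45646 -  - 68562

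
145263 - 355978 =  - 210715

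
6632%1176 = 752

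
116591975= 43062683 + 73529292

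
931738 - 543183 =388555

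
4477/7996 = 4477/7996=0.56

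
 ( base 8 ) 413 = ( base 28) 9f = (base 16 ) 10b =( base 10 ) 267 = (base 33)83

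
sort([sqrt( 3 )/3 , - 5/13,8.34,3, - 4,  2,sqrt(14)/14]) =[  -  4, - 5/13,sqrt (14) /14,sqrt( 3 ) /3, 2, 3,8.34 ] 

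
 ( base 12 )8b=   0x6B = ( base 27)3q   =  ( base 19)5C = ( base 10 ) 107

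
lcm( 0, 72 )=0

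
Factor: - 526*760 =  - 2^4*5^1 * 19^1*263^1 =- 399760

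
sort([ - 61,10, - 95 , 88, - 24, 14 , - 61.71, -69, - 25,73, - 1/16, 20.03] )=[ - 95,-69, - 61.71,-61, - 25, - 24, - 1/16, 10,14,20.03, 73, 88]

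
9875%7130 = 2745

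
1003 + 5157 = 6160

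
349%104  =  37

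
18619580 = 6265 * 2972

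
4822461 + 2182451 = 7004912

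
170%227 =170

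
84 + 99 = 183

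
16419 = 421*39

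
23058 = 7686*3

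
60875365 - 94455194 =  - 33579829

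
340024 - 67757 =272267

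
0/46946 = 0 = 0.00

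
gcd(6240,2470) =130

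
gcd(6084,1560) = 156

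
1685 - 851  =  834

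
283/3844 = 283/3844= 0.07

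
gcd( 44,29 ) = 1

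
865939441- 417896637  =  448042804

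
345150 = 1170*295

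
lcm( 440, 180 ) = 3960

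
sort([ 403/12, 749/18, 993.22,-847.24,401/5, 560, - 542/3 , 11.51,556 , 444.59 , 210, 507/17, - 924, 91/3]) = [-924,-847.24, - 542/3, 11.51 , 507/17 , 91/3, 403/12,749/18,  401/5, 210,444.59,556,560, 993.22]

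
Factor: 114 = 2^1*3^1*19^1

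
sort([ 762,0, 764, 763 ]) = [0,762, 763,764]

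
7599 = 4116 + 3483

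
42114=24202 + 17912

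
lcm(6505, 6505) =6505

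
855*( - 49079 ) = -41962545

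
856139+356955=1213094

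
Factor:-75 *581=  - 3^1*5^2*7^1*83^1 = -43575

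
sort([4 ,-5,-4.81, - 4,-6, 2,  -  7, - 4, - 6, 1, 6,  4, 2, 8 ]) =[ - 7,  -  6, - 6,  -  5, - 4.81, - 4, - 4,1, 2,2,4, 4, 6, 8 ]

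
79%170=79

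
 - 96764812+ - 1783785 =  - 98548597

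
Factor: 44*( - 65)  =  - 2860 = - 2^2*5^1*11^1*13^1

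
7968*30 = 239040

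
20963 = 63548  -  42585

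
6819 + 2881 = 9700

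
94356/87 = 1084 + 16/29 = 1084.55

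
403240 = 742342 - 339102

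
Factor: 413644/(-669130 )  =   - 2^1*5^(-1)*11^(- 1)*17^1 = -  34/55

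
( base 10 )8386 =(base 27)BDG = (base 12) 4a2a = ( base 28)AJE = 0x20C2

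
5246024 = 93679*56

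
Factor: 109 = 109^1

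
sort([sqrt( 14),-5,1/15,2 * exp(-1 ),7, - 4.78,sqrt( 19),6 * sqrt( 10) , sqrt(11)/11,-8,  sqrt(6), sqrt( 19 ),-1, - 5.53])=[-8,-5.53,-5, - 4.78, - 1 , 1/15 , sqrt( 11)/11, 2*exp( - 1), sqrt (6), sqrt( 14), sqrt(19), sqrt( 19), 7,6*sqrt( 10 )] 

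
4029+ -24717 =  - 20688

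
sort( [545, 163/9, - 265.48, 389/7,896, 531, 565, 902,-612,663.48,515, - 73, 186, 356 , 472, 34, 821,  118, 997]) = [ - 612, -265.48,-73,163/9, 34, 389/7,118, 186,356, 472, 515, 531,545,565, 663.48,821, 896, 902, 997] 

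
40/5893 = 40/5893 = 0.01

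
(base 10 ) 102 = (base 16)66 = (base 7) 204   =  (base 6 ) 250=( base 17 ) 60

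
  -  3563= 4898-8461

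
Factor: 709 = 709^1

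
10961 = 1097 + 9864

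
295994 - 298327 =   -  2333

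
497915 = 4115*121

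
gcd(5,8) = 1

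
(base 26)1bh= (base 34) SR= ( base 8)1723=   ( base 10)979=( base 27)197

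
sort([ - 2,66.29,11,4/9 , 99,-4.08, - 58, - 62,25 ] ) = [ - 62 , - 58, - 4.08, - 2,4/9,11,25,  66.29,  99]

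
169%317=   169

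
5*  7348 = 36740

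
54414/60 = 9069/10 = 906.90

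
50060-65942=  - 15882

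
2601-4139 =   -  1538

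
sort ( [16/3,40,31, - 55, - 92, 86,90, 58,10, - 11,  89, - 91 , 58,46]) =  [  -  92, - 91, - 55,-11,16/3, 10,31,40, 46,58, 58,86, 89,90 ] 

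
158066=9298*17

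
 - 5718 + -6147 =-11865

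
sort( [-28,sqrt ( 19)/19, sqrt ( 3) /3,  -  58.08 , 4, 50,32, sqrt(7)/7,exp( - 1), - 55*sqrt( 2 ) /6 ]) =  [- 58.08,-28, - 55*sqrt(2)/6, sqrt(19) /19,exp( - 1) , sqrt( 7)/7, sqrt( 3)/3,4,32,50] 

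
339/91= 339/91 = 3.73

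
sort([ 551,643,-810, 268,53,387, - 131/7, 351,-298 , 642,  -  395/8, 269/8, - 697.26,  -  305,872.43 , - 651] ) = [ - 810, - 697.26, - 651, - 305, - 298, - 395/8, - 131/7, 269/8,53,268 , 351,387, 551,642, 643,872.43 ] 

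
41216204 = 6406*6434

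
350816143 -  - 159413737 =510229880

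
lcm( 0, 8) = 0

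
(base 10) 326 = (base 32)a6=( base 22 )EI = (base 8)506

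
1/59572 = 1/59572 =0.00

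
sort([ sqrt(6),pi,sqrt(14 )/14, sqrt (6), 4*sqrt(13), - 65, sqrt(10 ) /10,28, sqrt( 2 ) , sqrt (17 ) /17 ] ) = [-65,  sqrt (17 ) /17,  sqrt ( 14 ) /14, sqrt (10)/10, sqrt( 2 ), sqrt(6 ), sqrt(6), pi, 4*sqrt( 13), 28]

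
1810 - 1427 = 383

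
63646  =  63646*1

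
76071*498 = 37883358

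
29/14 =29/14 = 2.07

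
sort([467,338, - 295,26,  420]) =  [ - 295,26,338,420, 467]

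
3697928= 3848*961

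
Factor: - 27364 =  - 2^2*6841^1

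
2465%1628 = 837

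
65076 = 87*748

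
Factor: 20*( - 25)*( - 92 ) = 46000= 2^4*5^3 * 23^1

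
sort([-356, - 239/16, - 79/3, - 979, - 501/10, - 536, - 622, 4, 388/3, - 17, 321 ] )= [ - 979,  -  622, - 536, - 356, - 501/10,-79/3 , - 17, - 239/16,4,  388/3, 321]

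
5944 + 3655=9599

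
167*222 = 37074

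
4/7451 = 4/7451 = 0.00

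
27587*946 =26097302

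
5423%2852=2571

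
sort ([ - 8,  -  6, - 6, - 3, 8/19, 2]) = [ - 8, - 6, - 6, - 3, 8/19,  2 ]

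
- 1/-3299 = 1/3299 = 0.00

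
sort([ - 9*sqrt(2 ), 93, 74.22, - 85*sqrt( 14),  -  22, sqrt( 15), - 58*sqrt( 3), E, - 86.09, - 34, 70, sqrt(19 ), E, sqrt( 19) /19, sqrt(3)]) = [ - 85*sqrt(14), - 58*sqrt(3), - 86.09,  -  34,-22 , -9 *sqrt( 2), sqrt(19 )/19 , sqrt( 3),E, E, sqrt(15), sqrt(19), 70, 74.22, 93]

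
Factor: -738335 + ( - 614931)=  - 1353266 = - 2^1 * 67^1*10099^1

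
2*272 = 544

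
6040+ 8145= 14185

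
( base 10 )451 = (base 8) 703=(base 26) H9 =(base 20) 12B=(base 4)13003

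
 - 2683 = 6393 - 9076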